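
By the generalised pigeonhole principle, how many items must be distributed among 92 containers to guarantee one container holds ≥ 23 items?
n = (23 − 1)·92 + 1 = 2025

By the generalised pigeonhole principle, to guarantee some box contains ≥ r objects we need more than (r − 1) · k objects total. Threshold: n = (r − 1) · k + 1. With r = 23 and k = 92: n = 22 · 92 + 1 = 2024 + 1 = 2025. For n = 2024 = 22 · 92, we can put exactly 22 objects in every box, avoiding 23 in any single one — so 2025 is tight.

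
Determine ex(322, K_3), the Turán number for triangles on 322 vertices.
ex(322, K_3) = ⌊322^2/4⌋ = 25921

Mantel (1907): a triangle-free graph on n vertices has at most ⌊n^2/4⌋ edges, with equality for the complete bipartite graph K_{⌊n/2⌋, ⌈n/2⌉}. For n = 322: ⌊322^2/4⌋ = ⌊103684/4⌋ = 25921. The extremal graph is K_{161, 161}, which has 161·161 = 25921 edges.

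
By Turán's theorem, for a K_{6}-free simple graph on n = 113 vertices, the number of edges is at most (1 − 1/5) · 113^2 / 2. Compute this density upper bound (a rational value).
Turán density bound = (4/5) · 113^2/2 = 25538/5 ≈ 5107.6

Turán's theorem: ex(n, K_{r+1}) is achieved by the complete r-partite Turán graph T(n, r) with parts as balanced as possible, and is at most (1 − 1/r) · n^2/2. For r = 5, n = 113: the density bound is (4/5) · 12769/2 = 25538/5 ≈ 5107.6. The integer-valued extremum is e(T(113, 5)) = 5107, which is strictly less than the density bound 25538/5 since 5 ∤ 113 (the parts of T(113, 5) cannot all be equal).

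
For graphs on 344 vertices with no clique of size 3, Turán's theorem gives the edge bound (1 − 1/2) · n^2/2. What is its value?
Turán density bound = (1/2) · 344^2/2 = 29584

Turán's theorem: ex(n, K_{r+1}) is achieved by the complete r-partite Turán graph T(n, r) with parts as balanced as possible, and is at most (1 − 1/r) · n^2/2. For r = 2, n = 344: the density bound is (1/2) · 118336/2 = 29584. Since 2 ∣ 344, the Turán graph T(344, 2) has parts of equal size 172, and its edge count e(T(344, 2)) = 29584 attains the density bound exactly.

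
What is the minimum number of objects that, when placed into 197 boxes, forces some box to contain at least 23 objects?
n = (23 − 1)·197 + 1 = 4335

By the generalised pigeonhole principle, to guarantee some box contains ≥ r objects we need more than (r − 1) · k objects total. Threshold: n = (r − 1) · k + 1. With r = 23 and k = 197: n = 22 · 197 + 1 = 4334 + 1 = 4335. For n = 4334 = 22 · 197, we can put exactly 22 objects in every box, avoiding 23 in any single one — so 4335 is tight.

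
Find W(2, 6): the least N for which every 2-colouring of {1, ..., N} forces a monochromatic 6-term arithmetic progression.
W(2, 6) = 1132

W(2, 6) = 1132. The lower bound W(2, 6) > 1131 comes from an explicit good 2-colouring of [1, 1131]; the upper bound W(2, 6) ≤ 1132 was verified by exhaustive search over 2-colourings of [1, 1132].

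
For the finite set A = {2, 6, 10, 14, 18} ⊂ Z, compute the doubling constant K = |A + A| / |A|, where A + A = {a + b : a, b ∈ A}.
K = |A + A| / |A| = 9/5

Enumerate A + A = {a + b : a, b ∈ A}. With |A| = 5, there are |A|^2 = 25 ordered sum pairs; collecting distinct values, A + A = {4, 8, 12, 16, 20, 24, 28, 32, 36}, so |A + A| = 9. Thus K = 9/5. Here |A + A| = 2|A| − 1 = 9, the minimum possible — so K = 9/5 is minimal, which holds iff A is an arithmetic progression.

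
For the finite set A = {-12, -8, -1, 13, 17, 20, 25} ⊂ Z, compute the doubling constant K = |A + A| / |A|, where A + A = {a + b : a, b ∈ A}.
K = |A + A| / |A| = 26/7

Enumerate A + A = {a + b : a, b ∈ A}. With |A| = 7, there are |A|^2 = 49 ordered sum pairs; collecting distinct values, A + A = {-24, -20, -16, -13, -9, -2, 1, 5, 8, 9, 12, 13, 16, 17, 19, 24, 26, 30, 33, 34, 37, 38, 40, 42, 45, 50}, so |A + A| = 26. Thus K = 26/7. For comparison, the minimum possible |A + A| over all 7-element sets is 2·7 − 1 = 13 (so min K = 13/7), attained only by arithmetic progressions.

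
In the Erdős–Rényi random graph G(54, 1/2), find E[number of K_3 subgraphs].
E[# K_3] = C(54, 3) · (1/2)^C(3, 2) = 24804 / 2^3 = 6201/2 = 3100.5

For each 3-subset S of vertices (there are C(54, 3) = 24804 such S), let X_S = 1 if S induces a K_3 (all C(3, 2) = 3 edges present). Then P(X_S = 1) = (1/2)^3 = 1/8. By linearity of expectation, E[# K_3] = C(54, 3) · (1/2)^3 = 24804 / 8 = 6201/2 = 3100.5.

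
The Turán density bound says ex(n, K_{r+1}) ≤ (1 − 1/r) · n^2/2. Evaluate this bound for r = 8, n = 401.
Turán density bound = (7/8) · 401^2/2 = 1125607/16 ≈ 70350.4375

Turán's theorem: ex(n, K_{r+1}) is achieved by the complete r-partite Turán graph T(n, r) with parts as balanced as possible, and is at most (1 − 1/r) · n^2/2. For r = 8, n = 401: the density bound is (7/8) · 160801/2 = 1125607/16 ≈ 70350.4375. The integer-valued extremum is e(T(401, 8)) = 70350, which is strictly less than the density bound 1125607/16 since 8 ∤ 401 (the parts of T(401, 8) cannot all be equal).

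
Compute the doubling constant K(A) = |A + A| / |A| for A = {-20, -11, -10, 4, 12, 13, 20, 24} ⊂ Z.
K = |A + A| / |A| = 33/8

Enumerate A + A = {a + b : a, b ∈ A}. With |A| = 8, there are |A|^2 = 64 ordered sum pairs; collecting distinct values, A + A = {-40, -31, -30, -22, -21, -20, -16, -8, -7, -6, 0, 1, 2, 3, 4, 8, 9, 10, 13, 14, 16, 17, 24, 25, 26, 28, 32, 33, 36, 37, 40, 44, 48}, so |A + A| = 33. Thus K = 33/8. For comparison, the minimum possible |A + A| over all 8-element sets is 2·8 − 1 = 15 (so min K = 15/8), attained only by arithmetic progressions.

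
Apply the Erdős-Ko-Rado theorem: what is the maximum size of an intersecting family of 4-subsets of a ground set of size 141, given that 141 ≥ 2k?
max |F| = C(140, 3) = 447580

Erdős-Ko-Rado (1961): when n ≥ 2k, max |F| = C(n−1, k−1). The bound is attained by the star {A : i ∈ A} for any fixed i ∈ [n]. Here C(141−1, 4−1) = C(140, 3) = 447580.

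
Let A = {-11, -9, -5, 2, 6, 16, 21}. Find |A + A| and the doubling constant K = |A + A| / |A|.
K = |A + A| / |A| = 26/7

Enumerate A + A = {a + b : a, b ∈ A}. With |A| = 7, there are |A|^2 = 49 ordered sum pairs; collecting distinct values, A + A = {-22, -20, -18, -16, -14, -10, -9, -7, -5, -3, 1, 4, 5, 7, 8, 10, 11, 12, 16, 18, 22, 23, 27, 32, 37, 42}, so |A + A| = 26. Thus K = 26/7. For comparison, the minimum possible |A + A| over all 7-element sets is 2·7 − 1 = 13 (so min K = 13/7), attained only by arithmetic progressions.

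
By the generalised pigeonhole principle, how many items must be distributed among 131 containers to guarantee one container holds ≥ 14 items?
n = (14 − 1)·131 + 1 = 1704

By the generalised pigeonhole principle, to guarantee some box contains ≥ r objects we need more than (r − 1) · k objects total. Threshold: n = (r − 1) · k + 1. With r = 14 and k = 131: n = 13 · 131 + 1 = 1703 + 1 = 1704. For n = 1703 = 13 · 131, we can put exactly 13 objects in every box, avoiding 14 in any single one — so 1704 is tight.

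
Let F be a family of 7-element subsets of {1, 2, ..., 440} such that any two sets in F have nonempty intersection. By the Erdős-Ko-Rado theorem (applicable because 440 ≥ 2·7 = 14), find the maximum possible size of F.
max |F| = C(439, 6) = 9606231468043

The Erdős-Ko-Rado theorem states: for n ≥ 2k, an intersecting family of k-subsets of an n-element set has size at most C(n − 1, k − 1), with equality for 'star' families {A ⊆ [n] : |A| = k, i ∈ A} (fix an element i). For n = 440, k = 7: C(439, 6) = 9606231468043.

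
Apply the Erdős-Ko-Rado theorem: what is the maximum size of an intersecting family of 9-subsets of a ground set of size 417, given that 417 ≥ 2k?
max |F| = C(416, 8) = 20788229335792620

Erdős-Ko-Rado (1961): when n ≥ 2k, max |F| = C(n−1, k−1). The bound is attained by the star {A : i ∈ A} for any fixed i ∈ [n]. Here C(417−1, 9−1) = C(416, 8) = 20788229335792620.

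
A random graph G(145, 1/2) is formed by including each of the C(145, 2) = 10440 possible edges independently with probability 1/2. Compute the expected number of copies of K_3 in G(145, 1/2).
E[# K_3] = C(145, 3) · (1/2)^C(3, 2) = 497640 / 2^3 = 62205

For each 3-subset S of vertices (there are C(145, 3) = 497640 such S), let X_S = 1 if S induces a K_3 (all C(3, 2) = 3 edges present). Then P(X_S = 1) = (1/2)^3 = 1/8. By linearity of expectation, E[# K_3] = C(145, 3) · (1/2)^3 = 497640 / 8 = 62205.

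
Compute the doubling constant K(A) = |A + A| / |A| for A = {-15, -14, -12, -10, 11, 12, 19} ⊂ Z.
K = |A + A| / |A| = 26/7

Enumerate A + A = {a + b : a, b ∈ A}. With |A| = 7, there are |A|^2 = 49 ordered sum pairs; collecting distinct values, A + A = {-30, -29, -28, -27, -26, -25, -24, -22, -20, -4, -3, -2, -1, 0, 1, 2, 4, 5, 7, 9, 22, 23, 24, 30, 31, 38}, so |A + A| = 26. Thus K = 26/7. For comparison, the minimum possible |A + A| over all 7-element sets is 2·7 − 1 = 13 (so min K = 13/7), attained only by arithmetic progressions.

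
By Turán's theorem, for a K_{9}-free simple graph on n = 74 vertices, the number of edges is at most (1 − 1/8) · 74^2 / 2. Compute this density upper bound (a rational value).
Turán density bound = (7/8) · 74^2/2 = 9583/4 ≈ 2395.75

Turán's theorem: ex(n, K_{r+1}) is achieved by the complete r-partite Turán graph T(n, r) with parts as balanced as possible, and is at most (1 − 1/r) · n^2/2. For r = 8, n = 74: the density bound is (7/8) · 5476/2 = 9583/4 ≈ 2395.75. The integer-valued extremum is e(T(74, 8)) = 2395, which is strictly less than the density bound 9583/4 since 8 ∤ 74 (the parts of T(74, 8) cannot all be equal).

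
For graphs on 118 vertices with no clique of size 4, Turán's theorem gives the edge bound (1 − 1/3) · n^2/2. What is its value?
Turán density bound = (2/3) · 118^2/2 = 13924/3 ≈ 4641.3333

Turán's theorem: ex(n, K_{r+1}) is achieved by the complete r-partite Turán graph T(n, r) with parts as balanced as possible, and is at most (1 − 1/r) · n^2/2. For r = 3, n = 118: the density bound is (2/3) · 13924/2 = 13924/3 ≈ 4641.3333. The integer-valued extremum is e(T(118, 3)) = 4641, which is strictly less than the density bound 13924/3 since 3 ∤ 118 (the parts of T(118, 3) cannot all be equal).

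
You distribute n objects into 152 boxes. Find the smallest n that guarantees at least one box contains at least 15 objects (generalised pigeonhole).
n = (15 − 1)·152 + 1 = 2129

By the generalised pigeonhole principle, to guarantee some box contains ≥ r objects we need more than (r − 1) · k objects total. Threshold: n = (r − 1) · k + 1. With r = 15 and k = 152: n = 14 · 152 + 1 = 2128 + 1 = 2129. For n = 2128 = 14 · 152, we can put exactly 14 objects in every box, avoiding 15 in any single one — so 2129 is tight.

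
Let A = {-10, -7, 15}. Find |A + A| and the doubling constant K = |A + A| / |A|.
K = |A + A| / |A| = 6/3 = 2

Enumerate A + A = {a + b : a, b ∈ A}. With |A| = 3, there are |A|^2 = 9 ordered sum pairs; collecting distinct values, A + A = {-20, -17, -14, 5, 8, 30}, so |A + A| = 6. Thus K = 6/3 = 2. For comparison, the minimum possible |A + A| over all 3-element sets is 2·3 − 1 = 5 (so min K = 5/3), attained only by arithmetic progressions.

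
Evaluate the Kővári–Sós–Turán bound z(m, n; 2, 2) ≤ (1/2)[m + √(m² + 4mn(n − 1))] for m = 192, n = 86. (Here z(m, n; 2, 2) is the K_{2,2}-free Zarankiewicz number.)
z(192, 86; 2, 2) ≤ (1/2)[192 + √(192² + 4·192·86·85)] = (1/2)[192 + √5650944] = 1284.5857

Kővári–Sós–Turán: let r_1, ..., r_192 be the row sums and z = Σ r_i the total number of 1s. Each pair of columns can share at most one row with both entries 1 (else a 2×2 all-ones block appears), so Σ_i C(r_i, 2) ≤ C(86, 2) = 3655. By convexity Σ_i C(r_i, 2) ≥ 192·C(z/192, 2) = z(z − 192)/(2·192), giving z² − 192z − 192·86·85 ≤ 0 and hence z ≤ (1/2)[192 + √(36864 + 4·1403520)] = (1/2)[192 + √5650944] ≈ (1/2)(192 + 2377.1714) = 1284.5857.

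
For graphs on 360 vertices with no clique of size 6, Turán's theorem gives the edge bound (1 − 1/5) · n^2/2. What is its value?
Turán density bound = (4/5) · 360^2/2 = 51840

Turán's theorem: ex(n, K_{r+1}) is achieved by the complete r-partite Turán graph T(n, r) with parts as balanced as possible, and is at most (1 − 1/r) · n^2/2. For r = 5, n = 360: the density bound is (4/5) · 129600/2 = 51840. Since 5 ∣ 360, the Turán graph T(360, 5) has parts of equal size 72, and its edge count e(T(360, 5)) = 51840 attains the density bound exactly.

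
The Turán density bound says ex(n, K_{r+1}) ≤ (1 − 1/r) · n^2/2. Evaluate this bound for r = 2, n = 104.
Turán density bound = (1/2) · 104^2/2 = 2704

Turán's theorem: ex(n, K_{r+1}) is achieved by the complete r-partite Turán graph T(n, r) with parts as balanced as possible, and is at most (1 − 1/r) · n^2/2. For r = 2, n = 104: the density bound is (1/2) · 10816/2 = 2704. Since 2 ∣ 104, the Turán graph T(104, 2) has parts of equal size 52, and its edge count e(T(104, 2)) = 2704 attains the density bound exactly.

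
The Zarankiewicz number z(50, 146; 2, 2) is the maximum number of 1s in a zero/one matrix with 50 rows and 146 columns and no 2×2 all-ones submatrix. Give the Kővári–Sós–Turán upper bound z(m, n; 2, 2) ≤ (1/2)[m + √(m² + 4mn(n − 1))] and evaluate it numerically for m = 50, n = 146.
z(50, 146; 2, 2) ≤ (1/2)[50 + √(50² + 4·50·146·145)] = (1/2)[50 + √4236500] = 1054.138

Kővári–Sós–Turán: let r_1, ..., r_50 be the row sums and z = Σ r_i the total number of 1s. Each pair of columns can share at most one row with both entries 1 (else a 2×2 all-ones block appears), so Σ_i C(r_i, 2) ≤ C(146, 2) = 10585. By convexity Σ_i C(r_i, 2) ≥ 50·C(z/50, 2) = z(z − 50)/(2·50), giving z² − 50z − 50·146·145 ≤ 0 and hence z ≤ (1/2)[50 + √(2500 + 4·1058500)] = (1/2)[50 + √4236500] ≈ (1/2)(50 + 2058.276) = 1054.138.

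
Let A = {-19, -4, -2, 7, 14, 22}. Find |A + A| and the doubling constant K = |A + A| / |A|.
K = |A + A| / |A| = 20/6 = 10/3

Enumerate A + A = {a + b : a, b ∈ A}. With |A| = 6, there are |A|^2 = 36 ordered sum pairs; collecting distinct values, A + A = {-38, -23, -21, -12, -8, -6, -5, -4, 3, 5, 10, 12, 14, 18, 20, 21, 28, 29, 36, 44}, so |A + A| = 20. Thus K = 20/6 = 10/3. For comparison, the minimum possible |A + A| over all 6-element sets is 2·6 − 1 = 11 (so min K = 11/6), attained only by arithmetic progressions.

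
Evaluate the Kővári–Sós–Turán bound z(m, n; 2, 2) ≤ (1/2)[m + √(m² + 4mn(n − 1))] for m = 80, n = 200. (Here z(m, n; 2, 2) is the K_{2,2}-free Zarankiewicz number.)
z(80, 200; 2, 2) ≤ (1/2)[80 + √(80² + 4·80·200·199)] = (1/2)[80 + √12742400] = 1824.8249

Kővári–Sós–Turán: let r_1, ..., r_80 be the row sums and z = Σ r_i the total number of 1s. Each pair of columns can share at most one row with both entries 1 (else a 2×2 all-ones block appears), so Σ_i C(r_i, 2) ≤ C(200, 2) = 19900. By convexity Σ_i C(r_i, 2) ≥ 80·C(z/80, 2) = z(z − 80)/(2·80), giving z² − 80z − 80·200·199 ≤ 0 and hence z ≤ (1/2)[80 + √(6400 + 4·3184000)] = (1/2)[80 + √12742400] ≈ (1/2)(80 + 3569.6498) = 1824.8249.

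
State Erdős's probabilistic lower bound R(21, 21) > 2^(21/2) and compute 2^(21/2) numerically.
2^(21/2) = 1448.1547; so R(21, 21) > 1448.1547

Colour each edge of K_n uniformly at random with red/blue. The expected number of monochromatic K_21 is C(n, 21) · 2 · 2^(−C(21,2)). If C(n, 21) · 2^(1 − C(21,2)) < 1, then with positive probability no monochromatic K_21 exists, so R(21, 21) > n. The standard estimate C(n, 21) ≤ n^21/21! shows this inequality holds whenever n ≤ 2^(21/2) (since 21! · 2^(C(21,2) − 1) > 2^(21^2/2) ≥ n^21). Hence R(21, 21) > 2^(21/2) = 1448.1547.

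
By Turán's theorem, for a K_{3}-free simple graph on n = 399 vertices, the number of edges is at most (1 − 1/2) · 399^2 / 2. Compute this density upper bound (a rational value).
Turán density bound = (1/2) · 399^2/2 = 159201/4 ≈ 39800.25

Turán's theorem: ex(n, K_{r+1}) is achieved by the complete r-partite Turán graph T(n, r) with parts as balanced as possible, and is at most (1 − 1/r) · n^2/2. For r = 2, n = 399: the density bound is (1/2) · 159201/2 = 159201/4 ≈ 39800.25. The integer-valued extremum is e(T(399, 2)) = 39800, which is strictly less than the density bound 159201/4 since 2 ∤ 399 (the parts of T(399, 2) cannot all be equal).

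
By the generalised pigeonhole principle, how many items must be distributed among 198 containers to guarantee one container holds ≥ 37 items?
n = (37 − 1)·198 + 1 = 7129

By the generalised pigeonhole principle, to guarantee some box contains ≥ r objects we need more than (r − 1) · k objects total. Threshold: n = (r − 1) · k + 1. With r = 37 and k = 198: n = 36 · 198 + 1 = 7128 + 1 = 7129. For n = 7128 = 36 · 198, we can put exactly 36 objects in every box, avoiding 37 in any single one — so 7129 is tight.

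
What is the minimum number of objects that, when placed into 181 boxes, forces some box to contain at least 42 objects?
n = (42 − 1)·181 + 1 = 7422

By the generalised pigeonhole principle, to guarantee some box contains ≥ r objects we need more than (r − 1) · k objects total. Threshold: n = (r − 1) · k + 1. With r = 42 and k = 181: n = 41 · 181 + 1 = 7421 + 1 = 7422. For n = 7421 = 41 · 181, we can put exactly 41 objects in every box, avoiding 42 in any single one — so 7422 is tight.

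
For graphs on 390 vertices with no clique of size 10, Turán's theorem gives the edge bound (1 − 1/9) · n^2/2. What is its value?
Turán density bound = (8/9) · 390^2/2 = 67600

Turán's theorem: ex(n, K_{r+1}) is achieved by the complete r-partite Turán graph T(n, r) with parts as balanced as possible, and is at most (1 − 1/r) · n^2/2. For r = 9, n = 390: the density bound is (8/9) · 152100/2 = 67600. The integer-valued extremum is e(T(390, 9)) = 67599, which is strictly less than the density bound 67600 since 9 ∤ 390 (the parts of T(390, 9) cannot all be equal).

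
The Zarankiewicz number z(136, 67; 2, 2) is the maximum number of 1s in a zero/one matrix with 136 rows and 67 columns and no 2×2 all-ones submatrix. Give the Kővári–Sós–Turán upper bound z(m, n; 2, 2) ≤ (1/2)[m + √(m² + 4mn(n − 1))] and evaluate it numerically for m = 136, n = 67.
z(136, 67; 2, 2) ≤ (1/2)[136 + √(136² + 4·136·67·66)] = (1/2)[136 + √2424064] = 846.4703

Kővári–Sós–Turán: let r_1, ..., r_136 be the row sums and z = Σ r_i the total number of 1s. Each pair of columns can share at most one row with both entries 1 (else a 2×2 all-ones block appears), so Σ_i C(r_i, 2) ≤ C(67, 2) = 2211. By convexity Σ_i C(r_i, 2) ≥ 136·C(z/136, 2) = z(z − 136)/(2·136), giving z² − 136z − 136·67·66 ≤ 0 and hence z ≤ (1/2)[136 + √(18496 + 4·601392)] = (1/2)[136 + √2424064] ≈ (1/2)(136 + 1556.9406) = 846.4703.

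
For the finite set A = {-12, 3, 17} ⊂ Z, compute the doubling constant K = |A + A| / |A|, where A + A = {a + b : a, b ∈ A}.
K = |A + A| / |A| = 6/3 = 2

Enumerate A + A = {a + b : a, b ∈ A}. With |A| = 3, there are |A|^2 = 9 ordered sum pairs; collecting distinct values, A + A = {-24, -9, 5, 6, 20, 34}, so |A + A| = 6. Thus K = 6/3 = 2. For comparison, the minimum possible |A + A| over all 3-element sets is 2·3 − 1 = 5 (so min K = 5/3), attained only by arithmetic progressions.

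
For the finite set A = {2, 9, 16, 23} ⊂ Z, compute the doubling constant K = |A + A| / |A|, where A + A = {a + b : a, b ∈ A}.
K = |A + A| / |A| = 7/4

Enumerate A + A = {a + b : a, b ∈ A}. With |A| = 4, there are |A|^2 = 16 ordered sum pairs; collecting distinct values, A + A = {4, 11, 18, 25, 32, 39, 46}, so |A + A| = 7. Thus K = 7/4. Here |A + A| = 2|A| − 1 = 7, the minimum possible — so K = 7/4 is minimal, which holds iff A is an arithmetic progression.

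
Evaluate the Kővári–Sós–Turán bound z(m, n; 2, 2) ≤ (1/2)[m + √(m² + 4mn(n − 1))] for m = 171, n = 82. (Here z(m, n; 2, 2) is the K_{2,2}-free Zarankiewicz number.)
z(171, 82; 2, 2) ≤ (1/2)[171 + √(171² + 4·171·82·81)] = (1/2)[171 + √4572369] = 1154.6549

Kővári–Sós–Turán: let r_1, ..., r_171 be the row sums and z = Σ r_i the total number of 1s. Each pair of columns can share at most one row with both entries 1 (else a 2×2 all-ones block appears), so Σ_i C(r_i, 2) ≤ C(82, 2) = 3321. By convexity Σ_i C(r_i, 2) ≥ 171·C(z/171, 2) = z(z − 171)/(2·171), giving z² − 171z − 171·82·81 ≤ 0 and hence z ≤ (1/2)[171 + √(29241 + 4·1135782)] = (1/2)[171 + √4572369] ≈ (1/2)(171 + 2138.3098) = 1154.6549.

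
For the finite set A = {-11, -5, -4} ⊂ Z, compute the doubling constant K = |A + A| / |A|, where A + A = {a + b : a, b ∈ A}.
K = |A + A| / |A| = 6/3 = 2

Enumerate A + A = {a + b : a, b ∈ A}. With |A| = 3, there are |A|^2 = 9 ordered sum pairs; collecting distinct values, A + A = {-22, -16, -15, -10, -9, -8}, so |A + A| = 6. Thus K = 6/3 = 2. For comparison, the minimum possible |A + A| over all 3-element sets is 2·3 − 1 = 5 (so min K = 5/3), attained only by arithmetic progressions.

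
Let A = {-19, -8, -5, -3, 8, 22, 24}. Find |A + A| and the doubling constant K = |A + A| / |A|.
K = |A + A| / |A| = 23/7

Enumerate A + A = {a + b : a, b ∈ A}. With |A| = 7, there are |A|^2 = 49 ordered sum pairs; collecting distinct values, A + A = {-38, -27, -24, -22, -16, -13, -11, -10, -8, -6, 0, 3, 5, 14, 16, 17, 19, 21, 30, 32, 44, 46, 48}, so |A + A| = 23. Thus K = 23/7. For comparison, the minimum possible |A + A| over all 7-element sets is 2·7 − 1 = 13 (so min K = 13/7), attained only by arithmetic progressions.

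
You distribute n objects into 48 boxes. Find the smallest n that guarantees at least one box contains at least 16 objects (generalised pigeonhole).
n = (16 − 1)·48 + 1 = 721

By the generalised pigeonhole principle, to guarantee some box contains ≥ r objects we need more than (r − 1) · k objects total. Threshold: n = (r − 1) · k + 1. With r = 16 and k = 48: n = 15 · 48 + 1 = 720 + 1 = 721. For n = 720 = 15 · 48, we can put exactly 15 objects in every box, avoiding 16 in any single one — so 721 is tight.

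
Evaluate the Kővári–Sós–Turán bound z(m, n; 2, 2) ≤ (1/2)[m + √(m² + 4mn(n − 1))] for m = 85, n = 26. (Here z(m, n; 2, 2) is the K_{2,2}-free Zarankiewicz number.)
z(85, 26; 2, 2) ≤ (1/2)[85 + √(85² + 4·85·26·25)] = (1/2)[85 + √228225] = 281.3645

Kővári–Sós–Turán: let r_1, ..., r_85 be the row sums and z = Σ r_i the total number of 1s. Each pair of columns can share at most one row with both entries 1 (else a 2×2 all-ones block appears), so Σ_i C(r_i, 2) ≤ C(26, 2) = 325. By convexity Σ_i C(r_i, 2) ≥ 85·C(z/85, 2) = z(z − 85)/(2·85), giving z² − 85z − 85·26·25 ≤ 0 and hence z ≤ (1/2)[85 + √(7225 + 4·55250)] = (1/2)[85 + √228225] ≈ (1/2)(85 + 477.729) = 281.3645.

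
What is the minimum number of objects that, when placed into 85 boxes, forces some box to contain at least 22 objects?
n = (22 − 1)·85 + 1 = 1786

By the generalised pigeonhole principle, to guarantee some box contains ≥ r objects we need more than (r − 1) · k objects total. Threshold: n = (r − 1) · k + 1. With r = 22 and k = 85: n = 21 · 85 + 1 = 1785 + 1 = 1786. For n = 1785 = 21 · 85, we can put exactly 21 objects in every box, avoiding 22 in any single one — so 1786 is tight.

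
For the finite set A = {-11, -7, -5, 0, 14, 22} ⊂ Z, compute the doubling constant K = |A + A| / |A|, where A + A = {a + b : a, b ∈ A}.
K = |A + A| / |A| = 21/6 = 7/2

Enumerate A + A = {a + b : a, b ∈ A}. With |A| = 6, there are |A|^2 = 36 ordered sum pairs; collecting distinct values, A + A = {-22, -18, -16, -14, -12, -11, -10, -7, -5, 0, 3, 7, 9, 11, 14, 15, 17, 22, 28, 36, 44}, so |A + A| = 21. Thus K = 21/6 = 7/2. For comparison, the minimum possible |A + A| over all 6-element sets is 2·6 − 1 = 11 (so min K = 11/6), attained only by arithmetic progressions.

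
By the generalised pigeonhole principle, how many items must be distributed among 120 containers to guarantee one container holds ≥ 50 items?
n = (50 − 1)·120 + 1 = 5881

By the generalised pigeonhole principle, to guarantee some box contains ≥ r objects we need more than (r − 1) · k objects total. Threshold: n = (r − 1) · k + 1. With r = 50 and k = 120: n = 49 · 120 + 1 = 5880 + 1 = 5881. For n = 5880 = 49 · 120, we can put exactly 49 objects in every box, avoiding 50 in any single one — so 5881 is tight.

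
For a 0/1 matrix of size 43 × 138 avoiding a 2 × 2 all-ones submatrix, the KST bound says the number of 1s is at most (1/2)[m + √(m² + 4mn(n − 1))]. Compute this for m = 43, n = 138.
z(43, 138; 2, 2) ≤ (1/2)[43 + √(43² + 4·43·138·137)] = (1/2)[43 + √3253681] = 923.3981

Kővári–Sós–Turán: let r_1, ..., r_43 be the row sums and z = Σ r_i the total number of 1s. Each pair of columns can share at most one row with both entries 1 (else a 2×2 all-ones block appears), so Σ_i C(r_i, 2) ≤ C(138, 2) = 9453. By convexity Σ_i C(r_i, 2) ≥ 43·C(z/43, 2) = z(z − 43)/(2·43), giving z² − 43z − 43·138·137 ≤ 0 and hence z ≤ (1/2)[43 + √(1849 + 4·812958)] = (1/2)[43 + √3253681] ≈ (1/2)(43 + 1803.7963) = 923.3981.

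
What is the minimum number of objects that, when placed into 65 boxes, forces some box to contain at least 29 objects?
n = (29 − 1)·65 + 1 = 1821

By the generalised pigeonhole principle, to guarantee some box contains ≥ r objects we need more than (r − 1) · k objects total. Threshold: n = (r − 1) · k + 1. With r = 29 and k = 65: n = 28 · 65 + 1 = 1820 + 1 = 1821. For n = 1820 = 28 · 65, we can put exactly 28 objects in every box, avoiding 29 in any single one — so 1821 is tight.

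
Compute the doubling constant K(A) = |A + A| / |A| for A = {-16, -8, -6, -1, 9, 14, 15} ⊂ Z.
K = |A + A| / |A| = 25/7

Enumerate A + A = {a + b : a, b ∈ A}. With |A| = 7, there are |A|^2 = 49 ordered sum pairs; collecting distinct values, A + A = {-32, -24, -22, -17, -16, -14, -12, -9, -7, -2, -1, 1, 3, 6, 7, 8, 9, 13, 14, 18, 23, 24, 28, 29, 30}, so |A + A| = 25. Thus K = 25/7. For comparison, the minimum possible |A + A| over all 7-element sets is 2·7 − 1 = 13 (so min K = 13/7), attained only by arithmetic progressions.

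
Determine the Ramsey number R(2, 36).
R(2, 36) = 36

R(2, k) = k for all k ≥ 2: in a 2-colouring of K_k, either some edge is red (a red K_2) or all edges are blue (a blue K_k). And K_{35} coloured all-blue has no blue K_36, so R(2, 36) > 35. Hence R(2, 36) = 36.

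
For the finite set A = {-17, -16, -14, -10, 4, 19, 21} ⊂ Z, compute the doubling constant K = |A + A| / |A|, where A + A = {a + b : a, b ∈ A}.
K = |A + A| / |A| = 27/7

Enumerate A + A = {a + b : a, b ∈ A}. With |A| = 7, there are |A|^2 = 49 ordered sum pairs; collecting distinct values, A + A = {-34, -33, -32, -31, -30, -28, -27, -26, -24, -20, -13, -12, -10, -6, 2, 3, 4, 5, 7, 8, 9, 11, 23, 25, 38, 40, 42}, so |A + A| = 27. Thus K = 27/7. For comparison, the minimum possible |A + A| over all 7-element sets is 2·7 − 1 = 13 (so min K = 13/7), attained only by arithmetic progressions.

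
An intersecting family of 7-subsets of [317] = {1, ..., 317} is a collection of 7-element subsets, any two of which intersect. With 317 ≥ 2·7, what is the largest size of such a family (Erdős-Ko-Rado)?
max |F| = C(316, 6) = 1318420990068

Erdős-Ko-Rado (1961): when n ≥ 2k, max |F| = C(n−1, k−1). The bound is attained by the star {A : i ∈ A} for any fixed i ∈ [n]. Here C(317−1, 7−1) = C(316, 6) = 1318420990068.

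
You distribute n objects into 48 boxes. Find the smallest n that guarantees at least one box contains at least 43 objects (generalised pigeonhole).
n = (43 − 1)·48 + 1 = 2017

By the generalised pigeonhole principle, to guarantee some box contains ≥ r objects we need more than (r − 1) · k objects total. Threshold: n = (r − 1) · k + 1. With r = 43 and k = 48: n = 42 · 48 + 1 = 2016 + 1 = 2017. For n = 2016 = 42 · 48, we can put exactly 42 objects in every box, avoiding 43 in any single one — so 2017 is tight.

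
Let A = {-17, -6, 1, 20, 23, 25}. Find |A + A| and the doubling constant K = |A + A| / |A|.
K = |A + A| / |A| = 21/6 = 7/2

Enumerate A + A = {a + b : a, b ∈ A}. With |A| = 6, there are |A|^2 = 36 ordered sum pairs; collecting distinct values, A + A = {-34, -23, -16, -12, -5, 2, 3, 6, 8, 14, 17, 19, 21, 24, 26, 40, 43, 45, 46, 48, 50}, so |A + A| = 21. Thus K = 21/6 = 7/2. For comparison, the minimum possible |A + A| over all 6-element sets is 2·6 − 1 = 11 (so min K = 11/6), attained only by arithmetic progressions.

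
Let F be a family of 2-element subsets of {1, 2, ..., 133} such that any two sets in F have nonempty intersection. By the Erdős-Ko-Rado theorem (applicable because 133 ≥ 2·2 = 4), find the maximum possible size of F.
max |F| = C(132, 1) = 132

The Erdős-Ko-Rado theorem states: for n ≥ 2k, an intersecting family of k-subsets of an n-element set has size at most C(n − 1, k − 1), with equality for 'star' families {A ⊆ [n] : |A| = k, i ∈ A} (fix an element i). For n = 133, k = 2: C(132, 1) = 132.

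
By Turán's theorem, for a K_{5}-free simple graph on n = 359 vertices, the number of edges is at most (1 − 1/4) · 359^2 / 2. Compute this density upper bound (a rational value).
Turán density bound = (3/4) · 359^2/2 = 386643/8 ≈ 48330.375

Turán's theorem: ex(n, K_{r+1}) is achieved by the complete r-partite Turán graph T(n, r) with parts as balanced as possible, and is at most (1 − 1/r) · n^2/2. For r = 4, n = 359: the density bound is (3/4) · 128881/2 = 386643/8 ≈ 48330.375. The integer-valued extremum is e(T(359, 4)) = 48330, which is strictly less than the density bound 386643/8 since 4 ∤ 359 (the parts of T(359, 4) cannot all be equal).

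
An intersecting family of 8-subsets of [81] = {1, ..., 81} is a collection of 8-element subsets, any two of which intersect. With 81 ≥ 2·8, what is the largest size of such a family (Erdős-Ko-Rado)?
max |F| = C(80, 7) = 3176716400

The Erdős-Ko-Rado theorem states: for n ≥ 2k, an intersecting family of k-subsets of an n-element set has size at most C(n − 1, k − 1), with equality for 'star' families {A ⊆ [n] : |A| = k, i ∈ A} (fix an element i). For n = 81, k = 8: C(80, 7) = 3176716400.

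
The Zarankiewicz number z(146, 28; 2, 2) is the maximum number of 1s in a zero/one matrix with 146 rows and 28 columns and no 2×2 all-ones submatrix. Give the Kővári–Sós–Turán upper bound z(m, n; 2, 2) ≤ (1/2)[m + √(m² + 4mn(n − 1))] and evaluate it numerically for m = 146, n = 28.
z(146, 28; 2, 2) ≤ (1/2)[146 + √(146² + 4·146·28·27)] = (1/2)[146 + √462820] = 413.1544

Kővári–Sós–Turán: let r_1, ..., r_146 be the row sums and z = Σ r_i the total number of 1s. Each pair of columns can share at most one row with both entries 1 (else a 2×2 all-ones block appears), so Σ_i C(r_i, 2) ≤ C(28, 2) = 378. By convexity Σ_i C(r_i, 2) ≥ 146·C(z/146, 2) = z(z − 146)/(2·146), giving z² − 146z − 146·28·27 ≤ 0 and hence z ≤ (1/2)[146 + √(21316 + 4·110376)] = (1/2)[146 + √462820] ≈ (1/2)(146 + 680.3088) = 413.1544.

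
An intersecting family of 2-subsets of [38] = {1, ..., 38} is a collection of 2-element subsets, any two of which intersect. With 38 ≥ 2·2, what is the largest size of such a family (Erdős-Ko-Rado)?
max |F| = C(37, 1) = 37

The Erdős-Ko-Rado theorem states: for n ≥ 2k, an intersecting family of k-subsets of an n-element set has size at most C(n − 1, k − 1), with equality for 'star' families {A ⊆ [n] : |A| = k, i ∈ A} (fix an element i). For n = 38, k = 2: C(37, 1) = 37.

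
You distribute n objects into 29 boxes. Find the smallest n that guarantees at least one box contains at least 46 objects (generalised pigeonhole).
n = (46 − 1)·29 + 1 = 1306

By the generalised pigeonhole principle, to guarantee some box contains ≥ r objects we need more than (r − 1) · k objects total. Threshold: n = (r − 1) · k + 1. With r = 46 and k = 29: n = 45 · 29 + 1 = 1305 + 1 = 1306. For n = 1305 = 45 · 29, we can put exactly 45 objects in every box, avoiding 46 in any single one — so 1306 is tight.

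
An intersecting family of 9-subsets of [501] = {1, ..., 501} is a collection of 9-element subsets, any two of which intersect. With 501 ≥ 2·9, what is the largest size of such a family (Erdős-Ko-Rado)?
max |F| = C(500, 8) = 91579127515482750

The Erdős-Ko-Rado theorem states: for n ≥ 2k, an intersecting family of k-subsets of an n-element set has size at most C(n − 1, k − 1), with equality for 'star' families {A ⊆ [n] : |A| = k, i ∈ A} (fix an element i). For n = 501, k = 9: C(500, 8) = 91579127515482750.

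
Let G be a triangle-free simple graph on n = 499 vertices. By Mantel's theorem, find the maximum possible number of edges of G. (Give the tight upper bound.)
ex(499, K_3) = ⌊499^2/4⌋ = 62250

Mantel (1907): a triangle-free graph on n vertices has at most ⌊n^2/4⌋ edges, with equality for the complete bipartite graph K_{⌊n/2⌋, ⌈n/2⌉}. For n = 499: ⌊499^2/4⌋ = ⌊249001/4⌋ = 62250. The extremal graph is K_{249, 250}, which has 249·250 = 62250 edges.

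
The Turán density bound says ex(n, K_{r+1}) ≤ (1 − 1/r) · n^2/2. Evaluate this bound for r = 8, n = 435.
Turán density bound = (7/8) · 435^2/2 = 1324575/16 ≈ 82785.9375

Turán's theorem: ex(n, K_{r+1}) is achieved by the complete r-partite Turán graph T(n, r) with parts as balanced as possible, and is at most (1 − 1/r) · n^2/2. For r = 8, n = 435: the density bound is (7/8) · 189225/2 = 1324575/16 ≈ 82785.9375. The integer-valued extremum is e(T(435, 8)) = 82785, which is strictly less than the density bound 1324575/16 since 8 ∤ 435 (the parts of T(435, 8) cannot all be equal).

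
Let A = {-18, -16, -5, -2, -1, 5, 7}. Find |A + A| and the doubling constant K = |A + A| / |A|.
K = |A + A| / |A| = 27/7

Enumerate A + A = {a + b : a, b ∈ A}. With |A| = 7, there are |A|^2 = 49 ordered sum pairs; collecting distinct values, A + A = {-36, -34, -32, -23, -21, -20, -19, -18, -17, -13, -11, -10, -9, -7, -6, -4, -3, -2, 0, 2, 3, 4, 5, 6, 10, 12, 14}, so |A + A| = 27. Thus K = 27/7. For comparison, the minimum possible |A + A| over all 7-element sets is 2·7 − 1 = 13 (so min K = 13/7), attained only by arithmetic progressions.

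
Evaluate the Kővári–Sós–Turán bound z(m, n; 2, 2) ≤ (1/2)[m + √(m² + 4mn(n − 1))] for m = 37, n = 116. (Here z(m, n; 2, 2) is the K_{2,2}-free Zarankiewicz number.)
z(37, 116; 2, 2) ≤ (1/2)[37 + √(37² + 4·37·116·115)] = (1/2)[37 + √1975689] = 721.296

Kővári–Sós–Turán: let r_1, ..., r_37 be the row sums and z = Σ r_i the total number of 1s. Each pair of columns can share at most one row with both entries 1 (else a 2×2 all-ones block appears), so Σ_i C(r_i, 2) ≤ C(116, 2) = 6670. By convexity Σ_i C(r_i, 2) ≥ 37·C(z/37, 2) = z(z − 37)/(2·37), giving z² − 37z − 37·116·115 ≤ 0 and hence z ≤ (1/2)[37 + √(1369 + 4·493580)] = (1/2)[37 + √1975689] ≈ (1/2)(37 + 1405.592) = 721.296.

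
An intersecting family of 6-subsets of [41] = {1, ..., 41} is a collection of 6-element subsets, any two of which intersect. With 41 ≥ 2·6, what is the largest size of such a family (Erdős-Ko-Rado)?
max |F| = C(40, 5) = 658008

Erdős-Ko-Rado (1961): when n ≥ 2k, max |F| = C(n−1, k−1). The bound is attained by the star {A : i ∈ A} for any fixed i ∈ [n]. Here C(41−1, 6−1) = C(40, 5) = 658008.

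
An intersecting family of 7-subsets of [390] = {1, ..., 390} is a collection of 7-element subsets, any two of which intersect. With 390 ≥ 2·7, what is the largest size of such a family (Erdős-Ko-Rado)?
max |F| = C(389, 6) = 4629552932928

Erdős-Ko-Rado (1961): when n ≥ 2k, max |F| = C(n−1, k−1). The bound is attained by the star {A : i ∈ A} for any fixed i ∈ [n]. Here C(390−1, 7−1) = C(389, 6) = 4629552932928.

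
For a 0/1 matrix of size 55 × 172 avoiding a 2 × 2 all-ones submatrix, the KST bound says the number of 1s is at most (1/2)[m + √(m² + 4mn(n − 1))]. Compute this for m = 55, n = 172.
z(55, 172; 2, 2) ≤ (1/2)[55 + √(55² + 4·55·172·171)] = (1/2)[55 + √6473665] = 1299.6699

Kővári–Sós–Turán: let r_1, ..., r_55 be the row sums and z = Σ r_i the total number of 1s. Each pair of columns can share at most one row with both entries 1 (else a 2×2 all-ones block appears), so Σ_i C(r_i, 2) ≤ C(172, 2) = 14706. By convexity Σ_i C(r_i, 2) ≥ 55·C(z/55, 2) = z(z − 55)/(2·55), giving z² − 55z − 55·172·171 ≤ 0 and hence z ≤ (1/2)[55 + √(3025 + 4·1617660)] = (1/2)[55 + √6473665] ≈ (1/2)(55 + 2544.3398) = 1299.6699.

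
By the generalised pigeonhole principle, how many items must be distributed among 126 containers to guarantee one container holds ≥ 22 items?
n = (22 − 1)·126 + 1 = 2647

By the generalised pigeonhole principle, to guarantee some box contains ≥ r objects we need more than (r − 1) · k objects total. Threshold: n = (r − 1) · k + 1. With r = 22 and k = 126: n = 21 · 126 + 1 = 2646 + 1 = 2647. For n = 2646 = 21 · 126, we can put exactly 21 objects in every box, avoiding 22 in any single one — so 2647 is tight.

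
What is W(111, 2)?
W(111, 2) = 111 + 1 = 112

A 2-term AP is any pair of integers, so a monochromatic 2-AP exists iff some colour is used at least twice. With 111 colours, the colouring i ↦ i on {1, ..., 111} uses each colour once, avoiding any monochromatic pair, so W(111, 2) > 111. For {1, ..., 112}, pigeonhole forces two integers of the same colour, which form a monochromatic 2-AP. Hence W(111, 2) = 112.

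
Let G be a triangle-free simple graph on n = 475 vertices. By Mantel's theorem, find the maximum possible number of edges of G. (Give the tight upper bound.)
ex(475, K_3) = ⌊475^2/4⌋ = 56406

Mantel (1907): a triangle-free graph on n vertices has at most ⌊n^2/4⌋ edges, with equality for the complete bipartite graph K_{⌊n/2⌋, ⌈n/2⌉}. For n = 475: ⌊475^2/4⌋ = ⌊225625/4⌋ = 56406. The extremal graph is K_{237, 238}, which has 237·238 = 56406 edges.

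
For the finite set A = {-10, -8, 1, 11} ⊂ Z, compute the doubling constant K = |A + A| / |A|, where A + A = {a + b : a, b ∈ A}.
K = |A + A| / |A| = 10/4 = 5/2

Enumerate A + A = {a + b : a, b ∈ A}. With |A| = 4, there are |A|^2 = 16 ordered sum pairs; collecting distinct values, A + A = {-20, -18, -16, -9, -7, 1, 2, 3, 12, 22}, so |A + A| = 10. Thus K = 10/4 = 5/2. For comparison, the minimum possible |A + A| over all 4-element sets is 2·4 − 1 = 7 (so min K = 7/4), attained only by arithmetic progressions.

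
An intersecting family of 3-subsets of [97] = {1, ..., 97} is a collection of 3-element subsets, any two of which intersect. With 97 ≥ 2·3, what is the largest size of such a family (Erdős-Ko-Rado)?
max |F| = C(96, 2) = 4560

The Erdős-Ko-Rado theorem states: for n ≥ 2k, an intersecting family of k-subsets of an n-element set has size at most C(n − 1, k − 1), with equality for 'star' families {A ⊆ [n] : |A| = k, i ∈ A} (fix an element i). For n = 97, k = 3: C(96, 2) = 4560.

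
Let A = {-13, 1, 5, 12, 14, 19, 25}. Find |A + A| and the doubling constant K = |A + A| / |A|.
K = |A + A| / |A| = 25/7

Enumerate A + A = {a + b : a, b ∈ A}. With |A| = 7, there are |A|^2 = 49 ordered sum pairs; collecting distinct values, A + A = {-26, -12, -8, -1, 1, 2, 6, 10, 12, 13, 15, 17, 19, 20, 24, 26, 28, 30, 31, 33, 37, 38, 39, 44, 50}, so |A + A| = 25. Thus K = 25/7. For comparison, the minimum possible |A + A| over all 7-element sets is 2·7 − 1 = 13 (so min K = 13/7), attained only by arithmetic progressions.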